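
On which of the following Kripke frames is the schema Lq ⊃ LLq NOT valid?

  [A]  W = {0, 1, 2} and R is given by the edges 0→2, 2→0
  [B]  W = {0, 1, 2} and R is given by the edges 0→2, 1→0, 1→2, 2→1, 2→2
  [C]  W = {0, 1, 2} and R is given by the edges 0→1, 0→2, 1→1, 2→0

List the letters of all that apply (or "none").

A, B, C

The schema Lq ⊃ LLq is axiom 4; it is valid on a frame iff R is transitive.
(A) R is not transitive (0 R 2 and 2 R 0 but not 0 R 0), so the schema fails here.
(B) R is not transitive (0 R 2 and 2 R 1 but not 0 R 1), so the schema fails here.
(C) R is not transitive (0 R 2 and 2 R 0 but not 0 R 0), so the schema fails here.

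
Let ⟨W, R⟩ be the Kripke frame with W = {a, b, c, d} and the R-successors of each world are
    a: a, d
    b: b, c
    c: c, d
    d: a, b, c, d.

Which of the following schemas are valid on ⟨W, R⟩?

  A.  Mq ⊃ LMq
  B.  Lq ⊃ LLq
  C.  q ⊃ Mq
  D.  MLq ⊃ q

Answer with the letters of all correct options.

C

R is reflexive: each world relates to itself.
R is not symmetric: b R c but not c R b.
R is not transitive: a R d and d R b but not a R b.
R is not euclidean: b R c and b R b but not c R b.
(A) Mq ⊃ LMq (axiom 5) characterises the euclidean frames. R is not euclidean — not valid.
(B) Lq ⊃ LLq (axiom 4) characterises the transitive frames. R is not transitive — not valid.
(C) q ⊃ Mq (the dual of axiom T) characterises the reflexive frames. R is reflexive — valid.
(D) MLq ⊃ q is the dual of axiom B, which corresponds to symmetry. R is not symmetric — not valid.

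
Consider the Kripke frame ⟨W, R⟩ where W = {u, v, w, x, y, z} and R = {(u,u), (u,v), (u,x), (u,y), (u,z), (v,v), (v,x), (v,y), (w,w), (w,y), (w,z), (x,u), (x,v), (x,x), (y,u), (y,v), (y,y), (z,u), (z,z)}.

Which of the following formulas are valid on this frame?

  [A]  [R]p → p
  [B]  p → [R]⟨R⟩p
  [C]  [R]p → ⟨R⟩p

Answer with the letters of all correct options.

R is reflexive: each world relates to itself.
R is not symmetric: u R v but not v R u.
R is serial: every world has an R-successor.
(A) [R]p → p is axiom T, which corresponds to reflexivity. R is reflexive — valid.
(B) p → [R]⟨R⟩p is axiom B; it is valid on a frame exactly when R is symmetric. R is not symmetric, so not valid.
(C) axiom D: valid iff R is serial. R is serial — valid.

A, C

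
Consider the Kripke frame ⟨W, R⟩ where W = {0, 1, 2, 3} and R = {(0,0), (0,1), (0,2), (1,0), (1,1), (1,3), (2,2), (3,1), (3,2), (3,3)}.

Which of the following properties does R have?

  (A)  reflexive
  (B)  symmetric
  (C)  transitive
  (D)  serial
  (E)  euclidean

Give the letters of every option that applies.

A, D

(A) reflexive: each world relates to itself.
(B) not symmetric: 0 R 2 but not 2 R 0.
(C) not transitive: 0 R 1 and 1 R 3 but not 0 R 3.
(D) serial: every world has an R-successor.
(E) not euclidean: 0 R 1 and 0 R 2 but not 1 R 2.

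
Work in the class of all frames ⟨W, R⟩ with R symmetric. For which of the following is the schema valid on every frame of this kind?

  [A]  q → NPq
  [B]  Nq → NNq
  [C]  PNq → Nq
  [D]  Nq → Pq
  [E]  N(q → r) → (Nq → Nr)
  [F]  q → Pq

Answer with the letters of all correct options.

(A) axiom B: valid iff R is symmetric. Every such R is symmetric — valid.
(B) axiom 4: valid iff R is transitive. Such an R need not be transitive — not valid.
(C) PNq → Nq is the dual of axiom 5; it is valid on a frame exactly when R is euclidean. Such an R need not be euclidean, so not valid.
(D) axiom D: valid iff R is serial. Such an R need not be serial — not valid.
(E) N(q → r) → (Nq → Nr) is axiom K, valid on every Kripke frame — valid.
(F) the dual of axiom T: valid iff R is reflexive. Such an R need not be reflexive — not valid.

A, E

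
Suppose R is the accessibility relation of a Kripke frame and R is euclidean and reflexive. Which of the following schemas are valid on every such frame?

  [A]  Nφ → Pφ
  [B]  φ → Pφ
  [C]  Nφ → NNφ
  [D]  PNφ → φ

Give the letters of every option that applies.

A reflexive euclidean relation is also symmetric (from wRw and wRv the euclidean condition gives vRw) and hence transitive; it is an equivalence relation.
(A) Nφ → Pφ (axiom D) characterises the serial frames. Every such R is serial — valid.
(B) φ → Pφ (the dual of axiom T) characterises the reflexive frames. Every such R is reflexive — valid.
(C) axiom 4: valid iff R is transitive. Every such R is transitive — valid.
(D) PNφ → φ is the dual of axiom B; it is valid on a frame exactly when R is symmetric. Every such R is symmetric, so valid.

A, B, C, D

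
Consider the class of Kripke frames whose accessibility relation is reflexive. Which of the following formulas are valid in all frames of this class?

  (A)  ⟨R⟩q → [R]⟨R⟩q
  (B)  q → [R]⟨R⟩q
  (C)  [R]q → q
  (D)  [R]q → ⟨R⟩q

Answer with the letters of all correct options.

A reflexive relation is serial.
(A) ⟨R⟩q → [R]⟨R⟩q is axiom 5, which corresponds to the euclidean property. Such an R need not be euclidean — not valid.
(B) q → [R]⟨R⟩q (axiom B) characterises the symmetric frames. Such an R need not be symmetric — not valid.
(C) [R]q → q (axiom T) characterises the reflexive frames. Every such R is reflexive — valid.
(D) [R]q → ⟨R⟩q is axiom D, which corresponds to seriality. Every such R is serial — valid.

C, D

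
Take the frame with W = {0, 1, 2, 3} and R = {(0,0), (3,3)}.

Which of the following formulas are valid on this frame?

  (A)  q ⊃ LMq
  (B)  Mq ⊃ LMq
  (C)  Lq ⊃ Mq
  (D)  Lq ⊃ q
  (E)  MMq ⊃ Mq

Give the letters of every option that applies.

R is not reflexive: not 1 R 1.
R is symmetric: every R-edge is matched by its reverse.
R is transitive: R is closed under composition.
R is euclidean: any two R-successors of the same world are R-related.
R is not serial: 1 has no R-successor.
(A) axiom B: valid iff R is symmetric. R is symmetric — valid.
(B) Mq ⊃ LMq is axiom 5, which corresponds to the euclidean property. R is euclidean — valid.
(C) Lq ⊃ Mq is axiom D, which corresponds to seriality. R is not serial — not valid.
(D) Lq ⊃ q is axiom T; it is valid on a frame exactly when R is reflexive. R is not reflexive, so not valid.
(E) MMq ⊃ Mq is the dual of axiom 4; it is valid on a frame exactly when R is transitive. R is transitive, so valid.

A, B, E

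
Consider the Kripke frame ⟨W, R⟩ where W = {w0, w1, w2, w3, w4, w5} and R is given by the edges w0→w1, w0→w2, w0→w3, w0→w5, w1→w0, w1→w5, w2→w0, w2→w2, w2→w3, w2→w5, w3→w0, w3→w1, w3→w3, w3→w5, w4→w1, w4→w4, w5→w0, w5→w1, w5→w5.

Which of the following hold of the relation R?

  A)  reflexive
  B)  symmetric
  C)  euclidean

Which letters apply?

none

(A) not reflexive: not w0 R w0.
(B) not symmetric: w2 R w3 but not w3 R w2.
(C) not euclidean: w0 R w1 and w0 R w2 but not w1 R w2.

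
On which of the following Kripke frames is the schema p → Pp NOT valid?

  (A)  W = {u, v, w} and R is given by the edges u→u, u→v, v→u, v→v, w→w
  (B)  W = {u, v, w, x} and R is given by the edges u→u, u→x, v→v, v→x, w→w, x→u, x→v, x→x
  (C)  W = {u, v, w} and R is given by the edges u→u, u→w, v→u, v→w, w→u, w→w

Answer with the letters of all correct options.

The schema p → Pp is the dual of axiom T; it is valid on a frame iff R is reflexive.
(A) R is reflexive (each world relates to itself), so the schema is valid here.
(B) R is reflexive (each world relates to itself), so the schema is valid here.
(C) R is not reflexive (not v R v), so the schema fails here.

C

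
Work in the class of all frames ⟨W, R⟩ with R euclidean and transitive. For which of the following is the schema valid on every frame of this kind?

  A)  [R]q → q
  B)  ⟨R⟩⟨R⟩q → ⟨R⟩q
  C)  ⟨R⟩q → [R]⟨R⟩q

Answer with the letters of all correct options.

B, C

(A) [R]q → q (axiom T) characterises the reflexive frames. Such an R need not be reflexive — not valid.
(B) ⟨R⟩⟨R⟩q → ⟨R⟩q is the dual of axiom 4; it is valid on a frame exactly when R is transitive. Every such R is transitive, so valid.
(C) ⟨R⟩q → [R]⟨R⟩q is axiom 5; it is valid on a frame exactly when R is euclidean. Every such R is euclidean, so valid.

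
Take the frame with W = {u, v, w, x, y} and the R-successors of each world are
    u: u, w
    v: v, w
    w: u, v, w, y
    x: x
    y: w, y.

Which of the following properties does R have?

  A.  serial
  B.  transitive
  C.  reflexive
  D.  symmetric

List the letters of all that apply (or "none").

(A) serial: every world has an R-successor.
(B) not transitive: u R w and w R v but not u R v.
(C) reflexive: each world relates to itself.
(D) symmetric: every R-edge is matched by its reverse.

A, C, D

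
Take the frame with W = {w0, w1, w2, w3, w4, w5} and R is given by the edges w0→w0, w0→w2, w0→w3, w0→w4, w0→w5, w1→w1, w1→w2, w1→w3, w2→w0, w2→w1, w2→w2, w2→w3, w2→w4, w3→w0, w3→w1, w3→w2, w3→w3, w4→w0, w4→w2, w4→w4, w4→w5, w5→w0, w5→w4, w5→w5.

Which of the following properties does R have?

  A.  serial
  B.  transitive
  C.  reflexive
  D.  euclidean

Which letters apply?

(A) serial: every world has an R-successor.
(B) not transitive: w0 R w2 and w2 R w1 but not w0 R w1.
(C) reflexive: each world relates to itself.
(D) not euclidean: w0 R w2 and w0 R w5 but not w2 R w5.

A, C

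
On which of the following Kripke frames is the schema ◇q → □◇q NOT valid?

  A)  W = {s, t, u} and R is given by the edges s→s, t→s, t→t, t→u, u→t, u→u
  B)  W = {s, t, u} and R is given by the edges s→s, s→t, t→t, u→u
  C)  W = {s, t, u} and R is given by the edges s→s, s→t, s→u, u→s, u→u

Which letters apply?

The schema ◇q → □◇q is axiom 5; it is valid on a frame iff R is euclidean.
(A) R is not euclidean (t R s and t R t but not s R t), so the schema fails here.
(B) R is not euclidean (s R t and s R s but not t R s), so the schema fails here.
(C) R is not euclidean (s R t and s R s but not t R s), so the schema fails here.

A, B, C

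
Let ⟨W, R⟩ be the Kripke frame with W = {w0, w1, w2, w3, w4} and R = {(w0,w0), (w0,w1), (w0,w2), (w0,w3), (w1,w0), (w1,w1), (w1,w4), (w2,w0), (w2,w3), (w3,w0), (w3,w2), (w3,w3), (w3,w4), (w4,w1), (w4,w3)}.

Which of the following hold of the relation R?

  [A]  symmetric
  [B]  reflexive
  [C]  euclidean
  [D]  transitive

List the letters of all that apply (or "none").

(A) symmetric: every R-edge is matched by its reverse.
(B) not reflexive: not w2 R w2.
(C) not euclidean: w0 R w1 and w0 R w2 but not w1 R w2.
(D) not transitive: w0 R w1 and w1 R w4 but not w0 R w4.

A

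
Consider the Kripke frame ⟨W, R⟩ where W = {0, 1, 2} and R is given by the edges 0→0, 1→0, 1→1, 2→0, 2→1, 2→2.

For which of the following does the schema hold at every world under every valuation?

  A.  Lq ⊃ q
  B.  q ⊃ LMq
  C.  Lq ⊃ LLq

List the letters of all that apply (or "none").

R is reflexive: each world relates to itself.
R is not symmetric: 1 R 0 but not 0 R 1.
R is transitive: R is closed under composition.
(A) Lq ⊃ q (axiom T) characterises the reflexive frames. R is reflexive — valid.
(B) q ⊃ LMq is axiom B; it is valid on a frame exactly when R is symmetric. R is not symmetric, so not valid.
(C) Lq ⊃ LLq is axiom 4; it is valid on a frame exactly when R is transitive. R is transitive, so valid.

A, C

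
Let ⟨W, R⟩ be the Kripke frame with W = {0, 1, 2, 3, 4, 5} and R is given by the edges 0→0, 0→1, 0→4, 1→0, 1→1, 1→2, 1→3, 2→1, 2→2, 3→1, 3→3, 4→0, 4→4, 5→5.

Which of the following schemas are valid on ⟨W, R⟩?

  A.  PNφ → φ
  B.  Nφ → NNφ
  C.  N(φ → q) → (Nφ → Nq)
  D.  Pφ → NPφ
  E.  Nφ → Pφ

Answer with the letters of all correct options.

A, C, E

R is symmetric: every R-edge is matched by its reverse.
R is not transitive: 0 R 1 and 1 R 2 but not 0 R 2.
R is not euclidean: 0 R 1 and 0 R 4 but not 1 R 4.
R is serial: every world has an R-successor.
(A) PNφ → φ is the dual of axiom B, which corresponds to symmetry. R is symmetric — valid.
(B) axiom 4: valid iff R is transitive. R is not transitive — not valid.
(C) N(φ → q) → (Nφ → Nq) is axiom K, valid on every Kripke frame — valid.
(D) Pφ → NPφ is axiom 5; it is valid on a frame exactly when R is euclidean. R is not euclidean, so not valid.
(E) Nφ → Pφ (axiom D) characterises the serial frames. R is serial — valid.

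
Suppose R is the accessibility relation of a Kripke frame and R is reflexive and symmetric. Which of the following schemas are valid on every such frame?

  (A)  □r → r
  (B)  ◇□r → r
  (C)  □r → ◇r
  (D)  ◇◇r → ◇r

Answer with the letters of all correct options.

Reflexive relations are serial.
(A) □r → r is axiom T, which corresponds to reflexivity. Every such R is reflexive — valid.
(B) ◇□r → r is the dual of axiom B; it is valid on a frame exactly when R is symmetric. Every such R is symmetric, so valid.
(C) □r → ◇r (axiom D) characterises the serial frames. Every such R is serial — valid.
(D) the dual of axiom 4: valid iff R is transitive. Such an R need not be transitive — not valid.

A, B, C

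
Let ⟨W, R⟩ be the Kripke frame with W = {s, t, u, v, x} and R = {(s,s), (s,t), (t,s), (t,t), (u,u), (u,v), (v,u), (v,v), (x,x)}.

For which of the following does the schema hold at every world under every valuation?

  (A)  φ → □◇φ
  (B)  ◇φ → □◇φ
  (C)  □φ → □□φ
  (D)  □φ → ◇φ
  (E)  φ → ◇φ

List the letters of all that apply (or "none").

A, B, C, D, E

R is reflexive: each world relates to itself.
R is symmetric: every R-edge is matched by its reverse.
R is transitive: R is closed under composition.
R is euclidean: any two R-successors of the same world are R-related.
R is serial: every world has an R-successor.
(A) φ → □◇φ is axiom B, which corresponds to symmetry. R is symmetric — valid.
(B) axiom 5: valid iff R is euclidean. R is euclidean — valid.
(C) axiom 4: valid iff R is transitive. R is transitive — valid.
(D) □φ → ◇φ is axiom D, which corresponds to seriality. R is serial — valid.
(E) φ → ◇φ (the dual of axiom T) characterises the reflexive frames. R is reflexive — valid.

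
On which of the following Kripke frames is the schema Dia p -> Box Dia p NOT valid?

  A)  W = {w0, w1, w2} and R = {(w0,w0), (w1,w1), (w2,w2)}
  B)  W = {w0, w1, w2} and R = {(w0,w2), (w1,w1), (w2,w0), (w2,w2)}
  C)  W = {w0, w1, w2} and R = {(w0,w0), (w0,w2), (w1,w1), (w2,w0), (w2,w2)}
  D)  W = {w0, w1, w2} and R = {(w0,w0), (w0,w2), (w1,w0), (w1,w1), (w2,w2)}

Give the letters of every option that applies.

B, D

The schema Dia p -> Box Dia p is axiom 5; it is valid on a frame iff R is euclidean.
(A) R is euclidean (any two R-successors of the same world are R-related), so the schema is valid here.
(B) R is not euclidean (w2 R w0 and w2 R w0 but not w0 R w0), so the schema fails here.
(C) R is euclidean (any two R-successors of the same world are R-related), so the schema is valid here.
(D) R is not euclidean (w0 R w2 and w0 R w0 but not w2 R w0), so the schema fails here.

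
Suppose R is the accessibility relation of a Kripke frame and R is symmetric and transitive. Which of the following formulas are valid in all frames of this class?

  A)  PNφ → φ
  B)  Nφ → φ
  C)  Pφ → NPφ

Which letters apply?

A, C

A symmetric transitive relation is euclidean (uRv and uRw give vRu by symmetry, then vRw by transitivity).
(A) PNφ → φ is the dual of axiom B, which corresponds to symmetry. Every such R is symmetric — valid.
(B) Nφ → φ (axiom T) characterises the reflexive frames. Such an R need not be reflexive — not valid.
(C) Pφ → NPφ is axiom 5; it is valid on a frame exactly when R is euclidean. Every such R is euclidean, so valid.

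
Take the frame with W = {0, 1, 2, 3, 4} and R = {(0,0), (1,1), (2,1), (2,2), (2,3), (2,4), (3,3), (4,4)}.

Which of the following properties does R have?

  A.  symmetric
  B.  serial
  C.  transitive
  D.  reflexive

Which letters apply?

B, C, D

(A) not symmetric: 2 R 1 but not 1 R 2.
(B) serial: every world has an R-successor.
(C) transitive: R is closed under composition.
(D) reflexive: each world relates to itself.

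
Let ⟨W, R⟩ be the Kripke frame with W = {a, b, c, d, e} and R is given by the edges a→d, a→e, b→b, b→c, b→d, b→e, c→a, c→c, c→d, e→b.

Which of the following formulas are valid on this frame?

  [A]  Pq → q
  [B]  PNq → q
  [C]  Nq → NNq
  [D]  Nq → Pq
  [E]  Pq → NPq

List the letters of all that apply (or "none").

R is not symmetric: a R d but not d R a.
R is not transitive: a R e and e R b but not a R b.
R is not euclidean: a R d and a R e but not d R e.
R is not serial: d has no R-successor.
R is not a subset of the identity: a R d with a ≠ d.
(A) Pq → q is valid only on frames where every R-edge is a self-loop. Here R ⊄ identity — not valid.
(B) the dual of axiom B: valid iff R is symmetric. R is not symmetric — not valid.
(C) axiom 4: valid iff R is transitive. R is not transitive — not valid.
(D) Nq → Pq is axiom D; it is valid on a frame exactly when R is serial. R is not serial, so not valid.
(E) axiom 5: valid iff R is euclidean. R is not euclidean — not valid.

none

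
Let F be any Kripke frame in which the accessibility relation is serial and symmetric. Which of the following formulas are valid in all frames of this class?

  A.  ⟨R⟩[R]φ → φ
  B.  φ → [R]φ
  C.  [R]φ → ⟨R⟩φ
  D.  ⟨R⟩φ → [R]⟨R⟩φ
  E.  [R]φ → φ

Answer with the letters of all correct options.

(A) ⟨R⟩[R]φ → φ is the dual of axiom B, which corresponds to symmetry. Every such R is symmetric — valid.
(B) φ → [R]φ is equivalent to ◇p→p; it holds exactly when R ⊆ identity. Such an R need not be a subset of the identity — not valid.
(C) [R]φ → ⟨R⟩φ (axiom D) characterises the serial frames. Every such R is serial — valid.
(D) ⟨R⟩φ → [R]⟨R⟩φ is axiom 5; it is valid on a frame exactly when R is euclidean. Such an R need not be euclidean, so not valid.
(E) [R]φ → φ (axiom T) characterises the reflexive frames. Such an R need not be reflexive — not valid.

A, C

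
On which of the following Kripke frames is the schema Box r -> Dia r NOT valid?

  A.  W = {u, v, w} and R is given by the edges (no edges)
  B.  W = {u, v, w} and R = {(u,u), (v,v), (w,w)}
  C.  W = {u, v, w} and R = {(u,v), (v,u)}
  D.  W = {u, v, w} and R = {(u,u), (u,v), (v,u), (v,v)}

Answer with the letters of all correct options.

The schema Box r -> Dia r is axiom D; it is valid on a frame iff R is serial.
(A) R is not serial (u has no R-successor), so the schema fails here.
(B) R is serial (every world has an R-successor), so the schema is valid here.
(C) R is not serial (w has no R-successor), so the schema fails here.
(D) R is not serial (w has no R-successor), so the schema fails here.

A, C, D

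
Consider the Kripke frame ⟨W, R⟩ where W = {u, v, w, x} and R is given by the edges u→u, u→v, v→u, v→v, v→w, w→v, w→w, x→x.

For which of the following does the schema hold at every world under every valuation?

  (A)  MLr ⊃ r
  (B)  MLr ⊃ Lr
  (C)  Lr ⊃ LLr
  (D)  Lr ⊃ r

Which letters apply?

R is reflexive: each world relates to itself.
R is symmetric: every R-edge is matched by its reverse.
R is not transitive: u R v and v R w but not u R w.
R is not euclidean: v R u and v R w but not u R w.
(A) MLr ⊃ r is the dual of axiom B, which corresponds to symmetry. R is symmetric — valid.
(B) MLr ⊃ Lr (the dual of axiom 5) characterises the euclidean frames. R is not euclidean — not valid.
(C) Lr ⊃ LLr is axiom 4, which corresponds to transitivity. R is not transitive — not valid.
(D) axiom T: valid iff R is reflexive. R is reflexive — valid.

A, D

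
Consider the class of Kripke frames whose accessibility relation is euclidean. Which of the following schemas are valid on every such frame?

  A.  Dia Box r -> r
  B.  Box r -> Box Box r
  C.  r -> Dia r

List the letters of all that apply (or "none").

none

(A) Dia Box r -> r is the dual of axiom B; it is valid on a frame exactly when R is symmetric. Such an R need not be symmetric, so not valid.
(B) axiom 4: valid iff R is transitive. Such an R need not be transitive — not valid.
(C) the dual of axiom T: valid iff R is reflexive. Such an R need not be reflexive — not valid.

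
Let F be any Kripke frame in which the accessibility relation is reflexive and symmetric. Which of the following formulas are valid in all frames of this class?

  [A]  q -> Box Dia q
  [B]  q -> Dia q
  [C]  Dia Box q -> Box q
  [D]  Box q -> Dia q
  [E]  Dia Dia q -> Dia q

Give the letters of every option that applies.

A, B, D

Reflexive relations are serial.
(A) q -> Box Dia q is axiom B; it is valid on a frame exactly when R is symmetric. Every such R is symmetric, so valid.
(B) q -> Dia q is the dual of axiom T; it is valid on a frame exactly when R is reflexive. Every such R is reflexive, so valid.
(C) the dual of axiom 5: valid iff R is euclidean. Such an R need not be euclidean — not valid.
(D) Box q -> Dia q (axiom D) characterises the serial frames. Every such R is serial — valid.
(E) Dia Dia q -> Dia q is the dual of axiom 4; it is valid on a frame exactly when R is transitive. Such an R need not be transitive, so not valid.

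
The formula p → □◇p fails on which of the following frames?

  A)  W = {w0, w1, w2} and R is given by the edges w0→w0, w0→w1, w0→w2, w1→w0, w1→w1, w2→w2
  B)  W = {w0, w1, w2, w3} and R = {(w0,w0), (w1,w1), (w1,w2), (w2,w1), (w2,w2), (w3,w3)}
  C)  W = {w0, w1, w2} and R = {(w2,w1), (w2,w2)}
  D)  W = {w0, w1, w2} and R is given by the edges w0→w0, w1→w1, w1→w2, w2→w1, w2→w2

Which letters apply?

The schema p → □◇p is axiom B; it is valid on a frame iff R is symmetric.
(A) R is not symmetric (w0 R w2 but not w2 R w0), so the schema fails here.
(B) R is symmetric (every R-edge is matched by its reverse), so the schema is valid here.
(C) R is not symmetric (w2 R w1 but not w1 R w2), so the schema fails here.
(D) R is symmetric (every R-edge is matched by its reverse), so the schema is valid here.

A, C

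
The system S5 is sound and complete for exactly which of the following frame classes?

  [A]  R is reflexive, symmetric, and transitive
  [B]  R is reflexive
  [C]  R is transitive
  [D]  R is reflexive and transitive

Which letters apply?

(A) S5 is sound and complete for exactly this class.
(B) this class determines T (= KT), not S5.
(C) this class determines K4, not S5.
(D) this class determines S4, not S5.

A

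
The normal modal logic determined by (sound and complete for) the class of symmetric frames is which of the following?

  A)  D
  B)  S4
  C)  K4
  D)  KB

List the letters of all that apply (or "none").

(A) D is determined by the class of serial frames.
(B) S4 is determined by the class of reflexive and transitive frames.
(C) K4 is determined by the class of transitive frames.
(D) KB is determined by exactly this class.

D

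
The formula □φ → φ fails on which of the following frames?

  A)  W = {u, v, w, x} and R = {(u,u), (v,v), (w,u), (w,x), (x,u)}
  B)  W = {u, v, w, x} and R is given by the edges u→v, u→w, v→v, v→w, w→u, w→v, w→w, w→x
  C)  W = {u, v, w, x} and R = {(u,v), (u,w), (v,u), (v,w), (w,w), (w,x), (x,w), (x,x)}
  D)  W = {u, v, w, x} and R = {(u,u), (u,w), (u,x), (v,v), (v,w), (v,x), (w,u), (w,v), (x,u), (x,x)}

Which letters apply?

A, B, C, D

The schema □φ → φ is axiom T; it is valid on a frame iff R is reflexive.
(A) R is not reflexive (not w R w), so the schema fails here.
(B) R is not reflexive (not u R u), so the schema fails here.
(C) R is not reflexive (not u R u), so the schema fails here.
(D) R is not reflexive (not w R w), so the schema fails here.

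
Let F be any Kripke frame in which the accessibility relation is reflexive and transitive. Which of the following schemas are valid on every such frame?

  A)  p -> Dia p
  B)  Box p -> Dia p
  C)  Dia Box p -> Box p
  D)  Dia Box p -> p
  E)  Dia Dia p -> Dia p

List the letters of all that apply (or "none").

Reflexive relations are serial.
(A) p -> Dia p is the dual of axiom T; it is valid on a frame exactly when R is reflexive. Every such R is reflexive, so valid.
(B) Box p -> Dia p is axiom D; it is valid on a frame exactly when R is serial. Every such R is serial, so valid.
(C) Dia Box p -> Box p (the dual of axiom 5) characterises the euclidean frames. Such an R need not be euclidean — not valid.
(D) the dual of axiom B: valid iff R is symmetric. Such an R need not be symmetric — not valid.
(E) Dia Dia p -> Dia p is the dual of axiom 4; it is valid on a frame exactly when R is transitive. Every such R is transitive, so valid.

A, B, E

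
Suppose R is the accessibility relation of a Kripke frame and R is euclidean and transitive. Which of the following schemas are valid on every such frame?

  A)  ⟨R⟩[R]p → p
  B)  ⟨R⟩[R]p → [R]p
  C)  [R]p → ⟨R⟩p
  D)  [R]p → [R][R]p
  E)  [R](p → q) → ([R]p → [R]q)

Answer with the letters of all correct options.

(A) the dual of axiom B: valid iff R is symmetric. Such an R need not be symmetric — not valid.
(B) ⟨R⟩[R]p → [R]p is the dual of axiom 5; it is valid on a frame exactly when R is euclidean. Every such R is euclidean, so valid.
(C) [R]p → ⟨R⟩p is axiom D; it is valid on a frame exactly when R is serial. Such an R need not be serial, so not valid.
(D) [R]p → [R][R]p is axiom 4, which corresponds to transitivity. Every such R is transitive — valid.
(E) [R](p → q) → ([R]p → [R]q) is the K axiom; it holds on all frames — valid.

B, D, E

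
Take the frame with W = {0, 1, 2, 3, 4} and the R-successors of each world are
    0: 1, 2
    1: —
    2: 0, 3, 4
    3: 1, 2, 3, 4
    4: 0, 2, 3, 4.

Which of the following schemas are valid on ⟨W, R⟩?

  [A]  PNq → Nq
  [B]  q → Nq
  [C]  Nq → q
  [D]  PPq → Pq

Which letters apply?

none

R is not reflexive: not 0 R 0.
R is not transitive: 0 R 2 and 2 R 0 but not 0 R 0.
R is not euclidean: 0 R 1 and 0 R 2 but not 1 R 2.
R is not a subset of the identity: 0 R 1 with 0 ≠ 1.
(A) PNq → Nq is the dual of axiom 5, which corresponds to the euclidean property. R is not euclidean — not valid.
(B) q → Nq is valid only on frames where every R-edge is a self-loop. Here R ⊄ identity — not valid.
(C) axiom T: valid iff R is reflexive. R is not reflexive — not valid.
(D) PPq → Pq is the dual of axiom 4; it is valid on a frame exactly when R is transitive. R is not transitive, so not valid.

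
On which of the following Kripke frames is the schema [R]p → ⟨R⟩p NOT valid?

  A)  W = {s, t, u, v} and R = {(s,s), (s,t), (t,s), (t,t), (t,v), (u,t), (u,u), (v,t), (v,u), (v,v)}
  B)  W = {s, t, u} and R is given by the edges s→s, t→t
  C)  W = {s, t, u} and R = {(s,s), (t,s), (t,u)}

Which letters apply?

The schema [R]p → ⟨R⟩p is axiom D; it is valid on a frame iff R is serial.
(A) R is serial (every world has an R-successor), so the schema is valid here.
(B) R is not serial (u has no R-successor), so the schema fails here.
(C) R is not serial (u has no R-successor), so the schema fails here.

B, C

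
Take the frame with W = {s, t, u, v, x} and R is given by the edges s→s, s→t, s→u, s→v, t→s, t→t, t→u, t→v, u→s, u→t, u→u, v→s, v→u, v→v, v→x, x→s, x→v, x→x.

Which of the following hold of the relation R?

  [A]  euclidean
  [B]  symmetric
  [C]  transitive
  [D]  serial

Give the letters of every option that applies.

(A) not euclidean: s R u and s R v but not u R v.
(B) not symmetric: t R v but not v R t.
(C) not transitive: s R v and v R x but not s R x.
(D) serial: every world has an R-successor.

D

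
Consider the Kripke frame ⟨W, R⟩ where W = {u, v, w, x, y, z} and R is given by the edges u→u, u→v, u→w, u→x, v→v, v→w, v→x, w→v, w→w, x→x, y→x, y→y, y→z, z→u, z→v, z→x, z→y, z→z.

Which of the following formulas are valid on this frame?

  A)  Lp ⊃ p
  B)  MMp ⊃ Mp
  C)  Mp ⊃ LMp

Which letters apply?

R is reflexive: each world relates to itself.
R is not transitive: w R v and v R x but not w R x.
R is not euclidean: u R v and u R u but not v R u.
(A) Lp ⊃ p is axiom T; it is valid on a frame exactly when R is reflexive. R is reflexive, so valid.
(B) MMp ⊃ Mp (the dual of axiom 4) characterises the transitive frames. R is not transitive — not valid.
(C) axiom 5: valid iff R is euclidean. R is not euclidean — not valid.

A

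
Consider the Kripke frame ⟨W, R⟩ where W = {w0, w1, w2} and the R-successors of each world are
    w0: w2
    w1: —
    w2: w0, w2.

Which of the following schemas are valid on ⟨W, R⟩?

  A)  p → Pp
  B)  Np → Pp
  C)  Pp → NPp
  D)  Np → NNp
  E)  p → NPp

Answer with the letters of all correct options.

E

R is not reflexive: not w0 R w0.
R is symmetric: every R-edge is matched by its reverse.
R is not transitive: w0 R w2 and w2 R w0 but not w0 R w0.
R is not euclidean: w2 R w0 and w2 R w0 but not w0 R w0.
R is not serial: w1 has no R-successor.
(A) the dual of axiom T: valid iff R is reflexive. R is not reflexive — not valid.
(B) Np → Pp (axiom D) characterises the serial frames. R is not serial — not valid.
(C) Pp → NPp (axiom 5) characterises the euclidean frames. R is not euclidean — not valid.
(D) Np → NNp is axiom 4, which corresponds to transitivity. R is not transitive — not valid.
(E) p → NPp (axiom B) characterises the symmetric frames. R is symmetric — valid.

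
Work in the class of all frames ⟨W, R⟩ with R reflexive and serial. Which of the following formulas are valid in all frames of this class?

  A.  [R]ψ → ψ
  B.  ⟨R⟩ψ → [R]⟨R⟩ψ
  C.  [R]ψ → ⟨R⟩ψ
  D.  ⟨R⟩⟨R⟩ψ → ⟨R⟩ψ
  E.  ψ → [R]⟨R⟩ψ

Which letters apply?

(A) axiom T: valid iff R is reflexive. Every such R is reflexive — valid.
(B) ⟨R⟩ψ → [R]⟨R⟩ψ is axiom 5; it is valid on a frame exactly when R is euclidean. Such an R need not be euclidean, so not valid.
(C) [R]ψ → ⟨R⟩ψ (axiom D) characterises the serial frames. Every such R is serial — valid.
(D) the dual of axiom 4: valid iff R is transitive. Such an R need not be transitive — not valid.
(E) ψ → [R]⟨R⟩ψ (axiom B) characterises the symmetric frames. Such an R need not be symmetric — not valid.

A, C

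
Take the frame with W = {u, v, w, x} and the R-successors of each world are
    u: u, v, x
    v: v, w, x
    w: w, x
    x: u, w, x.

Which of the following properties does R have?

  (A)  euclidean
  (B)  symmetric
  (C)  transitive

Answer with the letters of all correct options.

(A) not euclidean: u R v and u R u but not v R u.
(B) not symmetric: u R v but not v R u.
(C) not transitive: u R v and v R w but not u R w.

none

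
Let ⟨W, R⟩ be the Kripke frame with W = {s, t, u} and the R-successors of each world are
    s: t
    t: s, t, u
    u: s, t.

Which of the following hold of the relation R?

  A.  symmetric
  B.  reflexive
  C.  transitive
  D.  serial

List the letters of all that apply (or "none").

D

(A) not symmetric: u R s but not s R u.
(B) not reflexive: not s R s.
(C) not transitive: s R t and t R s but not s R s.
(D) serial: every world has an R-successor.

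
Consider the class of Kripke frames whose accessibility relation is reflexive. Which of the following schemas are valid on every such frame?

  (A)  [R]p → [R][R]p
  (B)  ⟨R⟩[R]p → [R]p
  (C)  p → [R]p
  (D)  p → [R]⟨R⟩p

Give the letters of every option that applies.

A reflexive relation is serial.
(A) axiom 4: valid iff R is transitive. Such an R need not be transitive — not valid.
(B) ⟨R⟩[R]p → [R]p is the dual of axiom 5; it is valid on a frame exactly when R is euclidean. Such an R need not be euclidean, so not valid.
(C) p → [R]p is valid only on frames where every R-edge is a self-loop. Such an R need not be a subset of the identity — not valid.
(D) p → [R]⟨R⟩p is axiom B, which corresponds to symmetry. Such an R need not be symmetric — not valid.

none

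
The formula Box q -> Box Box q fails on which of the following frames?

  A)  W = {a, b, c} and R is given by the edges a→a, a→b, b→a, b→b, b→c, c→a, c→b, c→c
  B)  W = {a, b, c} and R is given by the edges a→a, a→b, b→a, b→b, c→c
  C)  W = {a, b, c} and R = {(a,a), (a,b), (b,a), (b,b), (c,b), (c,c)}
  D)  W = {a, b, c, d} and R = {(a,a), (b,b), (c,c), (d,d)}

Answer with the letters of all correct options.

A, C

The schema Box q -> Box Box q is axiom 4; it is valid on a frame iff R is transitive.
(A) R is not transitive (a R b and b R c but not a R c), so the schema fails here.
(B) R is transitive (R is closed under composition), so the schema is valid here.
(C) R is not transitive (c R b and b R a but not c R a), so the schema fails here.
(D) R is transitive (R is closed under composition), so the schema is valid here.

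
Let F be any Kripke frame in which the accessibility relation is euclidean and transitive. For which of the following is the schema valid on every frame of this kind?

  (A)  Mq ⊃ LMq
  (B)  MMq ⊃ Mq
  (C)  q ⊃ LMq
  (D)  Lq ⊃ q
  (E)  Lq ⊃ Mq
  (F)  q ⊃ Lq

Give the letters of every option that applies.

(A) Mq ⊃ LMq is axiom 5, which corresponds to the euclidean property. Every such R is euclidean — valid.
(B) the dual of axiom 4: valid iff R is transitive. Every such R is transitive — valid.
(C) axiom B: valid iff R is symmetric. Such an R need not be symmetric — not valid.
(D) Lq ⊃ q is axiom T, which corresponds to reflexivity. Such an R need not be reflexive — not valid.
(E) axiom D: valid iff R is serial. Such an R need not be serial — not valid.
(F) q ⊃ Lq is equivalent to ◇p→p; it holds exactly when R ⊆ identity. Such an R need not be a subset of the identity — not valid.

A, B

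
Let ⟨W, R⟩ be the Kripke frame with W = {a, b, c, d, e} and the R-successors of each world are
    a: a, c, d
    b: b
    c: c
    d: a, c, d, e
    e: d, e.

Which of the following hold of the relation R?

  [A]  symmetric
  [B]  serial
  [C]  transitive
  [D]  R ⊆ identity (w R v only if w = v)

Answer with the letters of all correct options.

(A) not symmetric: a R c but not c R a.
(B) serial: every world has an R-successor.
(C) not transitive: a R d and d R e but not a R e.
(D) not ⊆ identity: a R c with a ≠ c.

B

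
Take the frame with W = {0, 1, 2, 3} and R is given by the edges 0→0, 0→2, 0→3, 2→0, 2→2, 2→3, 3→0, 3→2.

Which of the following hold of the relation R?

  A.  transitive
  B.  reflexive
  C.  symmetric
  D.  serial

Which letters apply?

(A) not transitive: 3 R 0 and 0 R 3 but not 3 R 3.
(B) not reflexive: not 1 R 1.
(C) symmetric: every R-edge is matched by its reverse.
(D) not serial: 1 has no R-successor.

C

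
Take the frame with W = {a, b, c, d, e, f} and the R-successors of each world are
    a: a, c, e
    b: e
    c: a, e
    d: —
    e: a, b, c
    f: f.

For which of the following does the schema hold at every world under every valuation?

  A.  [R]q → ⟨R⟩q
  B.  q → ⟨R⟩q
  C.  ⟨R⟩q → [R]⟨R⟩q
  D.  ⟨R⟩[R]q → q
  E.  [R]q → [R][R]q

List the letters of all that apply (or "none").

R is not reflexive: not b R b.
R is symmetric: every R-edge is matched by its reverse.
R is not transitive: a R e and e R b but not a R b.
R is not euclidean: e R a and e R b but not a R b.
R is not serial: d has no R-successor.
(A) axiom D: valid iff R is serial. R is not serial — not valid.
(B) q → ⟨R⟩q is the dual of axiom T, which corresponds to reflexivity. R is not reflexive — not valid.
(C) ⟨R⟩q → [R]⟨R⟩q is axiom 5; it is valid on a frame exactly when R is euclidean. R is not euclidean, so not valid.
(D) ⟨R⟩[R]q → q is the dual of axiom B; it is valid on a frame exactly when R is symmetric. R is symmetric, so valid.
(E) [R]q → [R][R]q is axiom 4; it is valid on a frame exactly when R is transitive. R is not transitive, so not valid.

D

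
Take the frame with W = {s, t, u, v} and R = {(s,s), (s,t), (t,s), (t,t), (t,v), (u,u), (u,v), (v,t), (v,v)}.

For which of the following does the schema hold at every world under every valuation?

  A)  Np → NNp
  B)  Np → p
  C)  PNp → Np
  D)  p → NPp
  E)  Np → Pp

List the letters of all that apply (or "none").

B, E

R is reflexive: each world relates to itself.
R is not symmetric: u R v but not v R u.
R is not transitive: s R t and t R v but not s R v.
R is not euclidean: t R s and t R v but not s R v.
R is serial: every world has an R-successor.
(A) Np → NNp is axiom 4; it is valid on a frame exactly when R is transitive. R is not transitive, so not valid.
(B) Np → p (axiom T) characterises the reflexive frames. R is reflexive — valid.
(C) PNp → Np is the dual of axiom 5; it is valid on a frame exactly when R is euclidean. R is not euclidean, so not valid.
(D) axiom B: valid iff R is symmetric. R is not symmetric — not valid.
(E) Np → Pp is axiom D; it is valid on a frame exactly when R is serial. R is serial, so valid.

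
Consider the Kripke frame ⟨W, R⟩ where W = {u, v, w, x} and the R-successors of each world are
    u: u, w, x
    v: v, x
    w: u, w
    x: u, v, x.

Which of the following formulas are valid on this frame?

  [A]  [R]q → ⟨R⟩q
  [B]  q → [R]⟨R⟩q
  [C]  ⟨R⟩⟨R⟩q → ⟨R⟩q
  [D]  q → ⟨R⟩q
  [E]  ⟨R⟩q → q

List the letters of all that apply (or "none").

R is reflexive: each world relates to itself.
R is symmetric: every R-edge is matched by its reverse.
R is not transitive: u R x and x R v but not u R v.
R is serial: every world has an R-successor.
R is not a subset of the identity: u R w with u ≠ w.
(A) [R]q → ⟨R⟩q (axiom D) characterises the serial frames. R is serial — valid.
(B) q → [R]⟨R⟩q (axiom B) characterises the symmetric frames. R is symmetric — valid.
(C) the dual of axiom 4: valid iff R is transitive. R is not transitive — not valid.
(D) the dual of axiom T: valid iff R is reflexive. R is reflexive — valid.
(E) ⟨R⟩q → q is valid only on frames where every R-edge is a self-loop. Here R ⊄ identity — not valid.

A, B, D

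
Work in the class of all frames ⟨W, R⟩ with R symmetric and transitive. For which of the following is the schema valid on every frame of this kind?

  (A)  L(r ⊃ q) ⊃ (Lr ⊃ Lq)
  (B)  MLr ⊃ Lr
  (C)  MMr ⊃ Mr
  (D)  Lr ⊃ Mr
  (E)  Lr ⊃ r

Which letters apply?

A, B, C

A symmetric transitive relation is euclidean (uRv and uRw give vRu by symmetry, then vRw by transitivity).
(A) L(r ⊃ q) ⊃ (Lr ⊃ Lq) is the K axiom; it holds on all frames — valid.
(B) the dual of axiom 5: valid iff R is euclidean. Every such R is euclidean — valid.
(C) MMr ⊃ Mr (the dual of axiom 4) characterises the transitive frames. Every such R is transitive — valid.
(D) Lr ⊃ Mr is axiom D, which corresponds to seriality. Such an R need not be serial — not valid.
(E) Lr ⊃ r is axiom T, which corresponds to reflexivity. Such an R need not be reflexive — not valid.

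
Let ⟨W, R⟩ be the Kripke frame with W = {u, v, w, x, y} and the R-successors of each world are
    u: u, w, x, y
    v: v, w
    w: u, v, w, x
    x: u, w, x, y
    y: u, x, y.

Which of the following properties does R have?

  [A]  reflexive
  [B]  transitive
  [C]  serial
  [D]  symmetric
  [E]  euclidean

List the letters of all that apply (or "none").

A, C, D

(A) reflexive: each world relates to itself.
(B) not transitive: u R w and w R v but not u R v.
(C) serial: every world has an R-successor.
(D) symmetric: every R-edge is matched by its reverse.
(E) not euclidean: u R w and u R y but not w R y.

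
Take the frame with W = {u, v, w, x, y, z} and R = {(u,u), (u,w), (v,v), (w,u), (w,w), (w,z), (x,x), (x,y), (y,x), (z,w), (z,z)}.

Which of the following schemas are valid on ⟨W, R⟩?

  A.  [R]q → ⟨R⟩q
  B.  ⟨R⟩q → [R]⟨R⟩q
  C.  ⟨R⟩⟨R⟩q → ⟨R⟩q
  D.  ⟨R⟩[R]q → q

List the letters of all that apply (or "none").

R is symmetric: every R-edge is matched by its reverse.
R is not transitive: u R w and w R z but not u R z.
R is not euclidean: w R u and w R z but not u R z.
R is serial: every world has an R-successor.
(A) [R]q → ⟨R⟩q is axiom D; it is valid on a frame exactly when R is serial. R is serial, so valid.
(B) ⟨R⟩q → [R]⟨R⟩q is axiom 5, which corresponds to the euclidean property. R is not euclidean — not valid.
(C) ⟨R⟩⟨R⟩q → ⟨R⟩q (the dual of axiom 4) characterises the transitive frames. R is not transitive — not valid.
(D) the dual of axiom B: valid iff R is symmetric. R is symmetric — valid.

A, D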